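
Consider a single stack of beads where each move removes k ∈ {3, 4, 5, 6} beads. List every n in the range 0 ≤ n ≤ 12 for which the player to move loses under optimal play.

Build the Grundy sequence with g(k) = mex{g(k−s) : s ∈ {3, 4, 5, 6}, s ≤ k}:
g(0) = mex{} = 0
g(1) = mex{} = 0
g(2) = mex{} = 0
g(3) = mex{0} = 1
g(4) = mex{0} = 1
g(5) = mex{0} = 1
g(6) = mex{0,1} = 2
g(7) = mex{0,1} = 2
g(8) = mex{0,1} = 2
g(9) = mex{1,2} = 0
g(10) = mex{1,2} = 0
g(11) = mex{1,2} = 0
g(12) = mex{0,2} = 1
The P-positions (g = 0) in 0..12 are 0, 1, 2, 9, 10, 11.

0, 1, 2, 9, 10, 11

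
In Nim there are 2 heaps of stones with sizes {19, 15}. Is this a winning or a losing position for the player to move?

Winning position

Compute the nim-sum pairwise:
19 ^ 15 = 28
The nim-sum is 28 ≠ 0, so this is an N-position: the player to move can win.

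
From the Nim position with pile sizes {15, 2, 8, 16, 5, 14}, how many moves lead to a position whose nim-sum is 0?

In binary:
  01111  (15)
  00010  (2)
  01000  (8)
  10000  (16)
  00101  (5)
  01110  (14)
  -----
  11110  (30)
The overall nim-sum is X = 30. A pile of size p has a winning move iff p XOR X < p (reduce it to p XOR X).
  15: 15 XOR 30 = 17 ≥ 15 — no move.
  2: 2 XOR 30 = 28 ≥ 2 — no move.
  8: 8 XOR 30 = 22 ≥ 8 — no move.
  16: 16 XOR 30 = 14 < 16 — winning move (to 14).
  5: 5 XOR 30 = 27 ≥ 5 — no move.
  14: 14 XOR 30 = 16 ≥ 14 — no move.
That gives 1 winning move.

1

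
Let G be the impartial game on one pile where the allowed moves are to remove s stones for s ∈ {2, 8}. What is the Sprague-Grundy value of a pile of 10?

0

Grundy values for subtraction set {2, 8}:
g(0) = mex{} = 0
g(1) = mex{} = 0
g(2) = mex{0} = 1
g(3) = mex{0} = 1
g(4) = mex{1} = 0
g(5) = mex{1} = 0
g(6) = mex{0} = 1
g(7) = mex{0} = 1
g(8) = mex{0,1} = 2
g(9) = mex{0,1} = 2
g(10) = mex{1,2} = 0
So g(10) = 0.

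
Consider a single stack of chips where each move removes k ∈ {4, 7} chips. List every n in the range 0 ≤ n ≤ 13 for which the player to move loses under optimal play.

0, 1, 2, 3, 11, 12, 13

Compute g(0), g(1), … for moves {4, 7}:
g(0) = mex{} = 0
g(1) = mex{} = 0
g(2) = mex{} = 0
g(3) = mex{} = 0
g(4) = mex{0} = 1
g(5) = mex{0} = 1
g(6) = mex{0} = 1
g(7) = mex{0} = 1
g(8) = mex{0,1} = 2
g(9) = mex{0,1} = 2
g(10) = mex{0,1} = 2
g(11) = mex{1} = 0
g(12) = mex{1,2} = 0
g(13) = mex{1,2} = 0
The P-positions (g = 0) in 0..13 are 0, 1, 2, 3, 11, 12, 13.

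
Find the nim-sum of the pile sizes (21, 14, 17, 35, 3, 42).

0

In binary:
  010101  (21)
  001110  (14)
  010001  (17)
  100011  (35)
  000011  (3)
  101010  (42)
  ------
  000000  (0)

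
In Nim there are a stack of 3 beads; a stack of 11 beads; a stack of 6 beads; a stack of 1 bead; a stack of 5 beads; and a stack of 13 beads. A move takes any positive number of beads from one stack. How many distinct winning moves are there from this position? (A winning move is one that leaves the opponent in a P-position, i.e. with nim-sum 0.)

3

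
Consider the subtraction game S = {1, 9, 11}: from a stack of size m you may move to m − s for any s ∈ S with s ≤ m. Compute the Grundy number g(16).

0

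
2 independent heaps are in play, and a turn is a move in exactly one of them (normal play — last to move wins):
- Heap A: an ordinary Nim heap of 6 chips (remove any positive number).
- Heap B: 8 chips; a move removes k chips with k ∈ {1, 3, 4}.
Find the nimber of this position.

7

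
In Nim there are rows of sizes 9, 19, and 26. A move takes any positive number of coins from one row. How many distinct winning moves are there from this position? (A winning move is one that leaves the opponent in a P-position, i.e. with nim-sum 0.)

0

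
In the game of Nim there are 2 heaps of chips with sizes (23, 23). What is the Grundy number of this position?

Nim-sum: 23 XOR 23 = 0.

0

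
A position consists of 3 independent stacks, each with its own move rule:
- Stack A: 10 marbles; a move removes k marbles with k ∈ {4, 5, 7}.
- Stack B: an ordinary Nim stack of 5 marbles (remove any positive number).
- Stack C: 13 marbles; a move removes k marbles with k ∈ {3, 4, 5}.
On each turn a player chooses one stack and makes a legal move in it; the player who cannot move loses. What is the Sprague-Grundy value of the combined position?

6

Grundy values for stack A (subtraction set {4, 5, 7}):
k:     0  1  2  3  4  5  6  7  8  9 10
g(k):  0  0  0  0  1  1  1  1  2  2  2
So g(10) = 2.
Stack B is a plain Nim stack of size 5, so its Grundy value is 5.
For stack C, compute g(0), g(1), … with moves {3, 4, 5}:
g(0) = mex{} = 0
g(1) = mex{} = 0
g(2) = mex{} = 0
g(3) = mex{0} = 1
g(4) = mex{0} = 1
g(5) = mex{0} = 1
g(6) = mex{0,1} = 2
g(7) = mex{0,1} = 2
g(8) = mex{1} = 0
g(9) = mex{1,2} = 0
g(10) = mex{1,2} = 0
g(11) = mex{0,2} = 1
g(12) = mex{0,2} = 1
g(13) = mex{0} = 1
So g(13) = 1.
The value of a disjunctive sum is the nim-sum of the parts.
Combined value = 2 ⊕ 5 ⊕ 1 = 6.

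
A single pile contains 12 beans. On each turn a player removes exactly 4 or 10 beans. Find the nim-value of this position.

Build the Grundy sequence with g(k) = mex{g(k−s) : s ∈ {4, 10}, s ≤ k}:
g(0) = mex{} = 0
g(1) = mex{} = 0
g(2) = mex{} = 0
g(3) = mex{} = 0
g(4) = mex{0} = 1
g(5) = mex{0} = 1
g(6) = mex{0} = 1
g(7) = mex{0} = 1
g(8) = mex{1} = 0
g(9) = mex{1} = 0
g(10) = mex{0,1} = 2
g(11) = mex{0,1} = 2
g(12) = mex{0} = 1
So g(12) = 1.

1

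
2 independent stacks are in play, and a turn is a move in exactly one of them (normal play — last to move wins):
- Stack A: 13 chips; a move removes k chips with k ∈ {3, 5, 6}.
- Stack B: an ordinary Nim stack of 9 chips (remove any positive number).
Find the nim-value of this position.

8

For stack A, compute g(0), g(1), … with moves {3, 5, 6}:
k:     0  1  2  3  4  5  6  7  8  9 10 11 12 13
g(k):  0  0  0  1  1  1  2  2  2  0  0  0  1  1
So g(13) = 1.
Stack B is a plain Nim stack of size 9, so its Grundy value is 9.
By the Sprague-Grundy theorem, the Grundy value of a sum of independent games is the XOR of the component values.
Combined value = 1 ⊕ 9 = 8.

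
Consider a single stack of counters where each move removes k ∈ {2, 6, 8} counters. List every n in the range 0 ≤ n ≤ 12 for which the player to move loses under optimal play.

0, 1, 4, 5

Build the Grundy sequence with g(k) = mex{g(k−s) : s ∈ {2, 6, 8}, s ≤ k}:
k:     0  1  2  3  4  5  6  7  8  9 10 11 12
g(k):  0  0  1  1  0  0  1  1  2  2  3  3  2
The P-positions (g = 0) in 0..12 are 0, 1, 4, 5.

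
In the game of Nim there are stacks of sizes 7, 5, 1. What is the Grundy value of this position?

3

Compute the nim-sum pairwise:
7 ^ 5 = 2
2 ^ 1 = 3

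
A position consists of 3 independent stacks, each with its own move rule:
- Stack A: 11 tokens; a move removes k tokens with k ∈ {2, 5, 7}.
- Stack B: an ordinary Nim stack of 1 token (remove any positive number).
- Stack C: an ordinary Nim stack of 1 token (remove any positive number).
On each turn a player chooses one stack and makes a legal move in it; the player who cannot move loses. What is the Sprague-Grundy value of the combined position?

For stack A, compute g(0), g(1), … with moves {2, 5, 7}:
k:     0  1  2  3  4  5  6  7  8  9 10 11
g(k):  0  0  1  1  0  2  1  3  2  2  0  3
So g(11) = 3.
Stack B is a plain Nim stack of size 1, so its Grundy value is 1.
Stack C is a plain Nim stack of size 1, so its Grundy value is 1.
The value of a disjunctive sum is the nim-sum of the parts.
Combined value = 3 XOR 1 XOR 1 = 3.

3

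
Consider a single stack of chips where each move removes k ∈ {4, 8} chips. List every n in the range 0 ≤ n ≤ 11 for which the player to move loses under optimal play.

0, 1, 2, 3

Compute g(0), g(1), … for moves {4, 8}:
g(0) = mex{} = 0
g(1) = mex{} = 0
g(2) = mex{} = 0
g(3) = mex{} = 0
g(4) = mex{0} = 1
g(5) = mex{0} = 1
g(6) = mex{0} = 1
g(7) = mex{0} = 1
g(8) = mex{0,1} = 2
g(9) = mex{0,1} = 2
g(10) = mex{0,1} = 2
g(11) = mex{0,1} = 2
The P-positions (g = 0) in 0..11 are 0, 1, 2, 3.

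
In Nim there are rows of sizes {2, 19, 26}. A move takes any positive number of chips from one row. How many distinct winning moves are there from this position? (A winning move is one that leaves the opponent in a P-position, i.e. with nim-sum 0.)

1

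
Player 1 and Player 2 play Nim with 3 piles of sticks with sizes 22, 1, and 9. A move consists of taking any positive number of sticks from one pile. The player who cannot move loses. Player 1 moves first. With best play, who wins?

Nim-sum: 22 ⊕ 1 ⊕ 9 = 30.
The nim-sum is 30 ≠ 0, so this is an N-position: the player to move can win; Player 1 has a winning move.

Player 1 wins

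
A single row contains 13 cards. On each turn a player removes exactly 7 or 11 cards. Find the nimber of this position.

1

Compute g(0), g(1), … for moves {7, 11}:
g(0) = mex{} = 0
g(1) = mex{} = 0
g(2) = mex{} = 0
g(3) = mex{} = 0
g(4) = mex{} = 0
g(5) = mex{} = 0
g(6) = mex{} = 0
g(7) = mex{0} = 1
g(8) = mex{0} = 1
g(9) = mex{0} = 1
g(10) = mex{0} = 1
g(11) = mex{0} = 1
g(12) = mex{0} = 1
g(13) = mex{0} = 1
So g(13) = 1.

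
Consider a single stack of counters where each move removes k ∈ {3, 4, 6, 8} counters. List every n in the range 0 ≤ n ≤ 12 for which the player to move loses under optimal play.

Compute g(0), g(1), … for moves {3, 4, 6, 8}:
k:     0  1  2  3  4  5  6  7  8  9 10 11 12
g(k):  0  0  0  1  1  1  2  2  2  3  3  0  0
The P-positions (g = 0) in 0..12 are 0, 1, 2, 11, 12.

0, 1, 2, 11, 12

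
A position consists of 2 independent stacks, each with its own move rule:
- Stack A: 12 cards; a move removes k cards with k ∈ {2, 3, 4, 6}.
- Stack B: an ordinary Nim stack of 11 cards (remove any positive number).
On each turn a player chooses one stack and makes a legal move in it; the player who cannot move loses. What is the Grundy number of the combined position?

9

Build the Grundy sequence for stack A with g(k) = mex{g(k−s) : s ∈ {2, 3, 4, 6}, s ≤ k}:
g(0) = mex{} = 0
g(1) = mex{} = 0
g(2) = mex{0} = 1
g(3) = mex{0} = 1
g(4) = mex{0,1} = 2
g(5) = mex{0,1} = 2
g(6) = mex{0,1,2} = 3
g(7) = mex{0,1,2} = 3
g(8) = mex{1,2,3} = 0
g(9) = mex{1,2,3} = 0
g(10) = mex{0,2,3} = 1
g(11) = mex{0,2,3} = 1
g(12) = mex{0,1,3} = 2
So g(12) = 2.
Stack B is a plain Nim stack of size 11, so its Grundy value is 11.
By the Sprague-Grundy theorem, the Grundy value of a sum of independent games is the XOR of the component values.
Combined value = 2 XOR 11 = 9.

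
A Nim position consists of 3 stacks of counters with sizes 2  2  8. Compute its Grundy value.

8

Write each in binary and XOR column by column:
  0010  (2)
  0010  (2)
  1000  (8)
  ----
  1000  (8)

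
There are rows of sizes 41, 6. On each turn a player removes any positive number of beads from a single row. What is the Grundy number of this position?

Nim-sum: 41 ^ 6 = 47.

47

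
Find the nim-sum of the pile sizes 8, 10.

2

Compute the nim-sum pairwise:
8 ^ 10 = 2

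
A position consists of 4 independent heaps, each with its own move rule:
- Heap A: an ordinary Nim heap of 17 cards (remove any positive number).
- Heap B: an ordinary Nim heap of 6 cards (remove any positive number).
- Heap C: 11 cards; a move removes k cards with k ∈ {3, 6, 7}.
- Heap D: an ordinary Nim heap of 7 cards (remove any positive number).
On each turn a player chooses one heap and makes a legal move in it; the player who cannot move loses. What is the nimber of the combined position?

16

Heap A is a plain Nim heap of size 17, so its Grundy value is 17.
Heap B is a plain Nim heap of size 6, so its Grundy value is 6.
Grundy values for heap C (subtraction set {3, 6, 7}):
g(0) = mex{} = 0
g(1) = mex{} = 0
g(2) = mex{} = 0
g(3) = mex{0} = 1
g(4) = mex{0} = 1
g(5) = mex{0} = 1
g(6) = mex{0,1} = 2
g(7) = mex{0,1} = 2
g(8) = mex{0,1} = 2
g(9) = mex{0,1,2} = 3
g(10) = mex{1,2} = 0
g(11) = mex{1,2} = 0
So g(11) = 0.
Heap D is a plain Nim heap of size 7, so its Grundy value is 7.
By the Sprague-Grundy theorem, the Grundy value of a sum of independent games is the XOR of the component values.
Combined value = 17 XOR 6 XOR 0 XOR 7 = 16.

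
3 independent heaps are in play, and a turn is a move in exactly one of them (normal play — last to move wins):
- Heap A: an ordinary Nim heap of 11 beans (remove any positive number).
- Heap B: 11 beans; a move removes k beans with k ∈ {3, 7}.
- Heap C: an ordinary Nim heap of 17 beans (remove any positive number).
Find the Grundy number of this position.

26

Heap A is a plain Nim heap of size 11, so its Grundy value is 11.
For heap B, compute g(0), g(1), … with moves {3, 7}:
g(0) = mex{} = 0
g(1) = mex{} = 0
g(2) = mex{} = 0
g(3) = mex{0} = 1
g(4) = mex{0} = 1
g(5) = mex{0} = 1
g(6) = mex{1} = 0
g(7) = mex{0,1} = 2
g(8) = mex{0,1} = 2
g(9) = mex{0} = 1
g(10) = mex{1,2} = 0
g(11) = mex{1,2} = 0
So g(11) = 0.
Heap C is a plain Nim heap of size 17, so its Grundy value is 17.
The value of a disjunctive sum is the nim-sum of the parts.
Combined value = 11 ⊕ 0 ⊕ 17 = 26.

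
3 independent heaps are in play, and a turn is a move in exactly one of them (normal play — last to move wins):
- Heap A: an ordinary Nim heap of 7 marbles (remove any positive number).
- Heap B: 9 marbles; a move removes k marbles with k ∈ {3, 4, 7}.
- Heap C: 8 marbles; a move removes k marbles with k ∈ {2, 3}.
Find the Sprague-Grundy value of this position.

5

Heap A is a plain Nim heap of size 7, so its Grundy value is 7.
Build the Grundy sequence for heap B with g(k) = mex{g(k−s) : s ∈ {3, 4, 7}, s ≤ k}:
g(0) = mex{} = 0
g(1) = mex{} = 0
g(2) = mex{} = 0
g(3) = mex{0} = 1
g(4) = mex{0} = 1
g(5) = mex{0} = 1
g(6) = mex{0,1} = 2
g(7) = mex{0,1} = 2
g(8) = mex{0,1} = 2
g(9) = mex{0,1,2} = 3
So g(9) = 3.
Grundy values for heap C (subtraction set {2, 3}):
k:     0  1  2  3  4  5  6  7  8
g(k):  0  0  1  1  2  0  0  1  1
So g(8) = 1.
The value of a disjunctive sum is the nim-sum of the parts.
Combined value = 7 XOR 3 XOR 1 = 5.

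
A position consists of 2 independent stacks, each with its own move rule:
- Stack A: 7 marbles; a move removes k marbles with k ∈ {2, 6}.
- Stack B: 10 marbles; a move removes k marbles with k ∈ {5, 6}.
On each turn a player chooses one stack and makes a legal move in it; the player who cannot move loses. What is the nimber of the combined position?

3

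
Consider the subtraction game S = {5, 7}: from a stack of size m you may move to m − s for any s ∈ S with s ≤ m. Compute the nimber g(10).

Compute g(0), g(1), … for moves {5, 7}:
g(0) = mex{} = 0
g(1) = mex{} = 0
g(2) = mex{} = 0
g(3) = mex{} = 0
g(4) = mex{} = 0
g(5) = mex{0} = 1
g(6) = mex{0} = 1
g(7) = mex{0} = 1
g(8) = mex{0} = 1
g(9) = mex{0} = 1
g(10) = mex{0,1} = 2
So g(10) = 2.

2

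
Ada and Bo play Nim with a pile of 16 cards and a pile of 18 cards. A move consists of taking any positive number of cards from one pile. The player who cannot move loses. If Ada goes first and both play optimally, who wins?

Bitwise XOR of the heap sizes:
  10000  (16)
  10010  (18)
  -----
  00010  (2)
The nim-sum is 2 ≠ 0, so this is an N-position: the player to move can win; Ada has a winning move.

Ada wins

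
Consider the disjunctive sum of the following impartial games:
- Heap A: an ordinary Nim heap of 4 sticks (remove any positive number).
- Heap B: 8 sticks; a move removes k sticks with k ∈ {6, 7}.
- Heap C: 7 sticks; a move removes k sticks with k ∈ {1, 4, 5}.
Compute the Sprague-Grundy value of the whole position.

6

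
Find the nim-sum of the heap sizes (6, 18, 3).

23

Nim-sum: 6 XOR 18 XOR 3 = 23.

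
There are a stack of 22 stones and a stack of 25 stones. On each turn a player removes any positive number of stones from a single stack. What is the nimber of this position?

15

Compute the nim-sum pairwise:
22 ⊕ 25 = 15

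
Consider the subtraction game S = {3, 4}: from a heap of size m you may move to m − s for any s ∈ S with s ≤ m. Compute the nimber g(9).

0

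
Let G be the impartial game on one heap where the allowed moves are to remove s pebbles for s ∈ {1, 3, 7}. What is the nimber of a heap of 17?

Grundy values for subtraction set {1, 3, 7}:
k:     0  1  2  3  4  5  6  7  8  9 10 11 12 13 14 15 16 17
g(k):  0  1  0  1  0  1  0  1  0  1  0  1  0  1  0  1  0  1
So g(17) = 1.

1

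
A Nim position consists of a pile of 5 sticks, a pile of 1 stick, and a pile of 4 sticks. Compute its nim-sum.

Compute the nim-sum pairwise:
5 XOR 1 = 4
4 XOR 4 = 0

0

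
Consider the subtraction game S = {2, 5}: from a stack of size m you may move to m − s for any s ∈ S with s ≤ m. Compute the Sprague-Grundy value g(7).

0

Build the Grundy sequence with g(k) = mex{g(k−s) : s ∈ {2, 5}, s ≤ k}:
k:     0  1  2  3  4  5  6  7
g(k):  0  0  1  1  0  2  1  0
So g(7) = 0.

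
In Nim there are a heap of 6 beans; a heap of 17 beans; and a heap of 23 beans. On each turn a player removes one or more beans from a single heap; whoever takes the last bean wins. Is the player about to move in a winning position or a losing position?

Bitwise XOR of the heap sizes:
  00110  (6)
  10001  (17)
  10111  (23)
  -----
  00000  (0)
The nim-sum is 0, so this is a P-position: the player to move is in a losing position under optimal play.

Losing position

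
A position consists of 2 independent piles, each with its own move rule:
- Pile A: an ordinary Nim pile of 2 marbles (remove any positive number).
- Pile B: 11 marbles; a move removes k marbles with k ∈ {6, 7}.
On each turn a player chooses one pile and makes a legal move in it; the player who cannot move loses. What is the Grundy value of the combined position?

3

Pile A is a plain Nim pile of size 2, so its Grundy value is 2.
For pile B, compute g(0), g(1), … with moves {6, 7}:
g(0) = mex{} = 0
g(1) = mex{} = 0
g(2) = mex{} = 0
g(3) = mex{} = 0
g(4) = mex{} = 0
g(5) = mex{} = 0
g(6) = mex{0} = 1
g(7) = mex{0} = 1
g(8) = mex{0} = 1
g(9) = mex{0} = 1
g(10) = mex{0} = 1
g(11) = mex{0} = 1
So g(11) = 1.
By the Sprague-Grundy theorem, the Grundy value of a sum of independent games is the XOR of the component values.
Combined value = 2 XOR 1 = 3.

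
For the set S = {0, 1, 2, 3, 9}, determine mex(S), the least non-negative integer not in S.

4

The values 0, 1, 2, 3 are all present; 4 is the first non-negative integer missing from the set.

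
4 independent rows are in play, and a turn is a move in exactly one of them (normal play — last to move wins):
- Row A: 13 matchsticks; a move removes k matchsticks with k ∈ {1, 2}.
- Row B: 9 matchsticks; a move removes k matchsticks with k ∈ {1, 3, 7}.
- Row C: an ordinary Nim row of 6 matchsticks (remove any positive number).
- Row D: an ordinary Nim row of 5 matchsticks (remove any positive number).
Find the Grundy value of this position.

Build the Grundy sequence for row A with g(k) = mex{g(k−s) : s ∈ {1, 2}, s ≤ k}:
g(0) = mex{} = 0
g(1) = mex{0} = 1
g(2) = mex{0,1} = 2
g(3) = mex{1,2} = 0
g(4) = mex{0,2} = 1
g(5) = mex{0,1} = 2
g(6) = mex{1,2} = 0
g(7) = mex{0,2} = 1
g(8) = mex{0,1} = 2
g(9) = mex{1,2} = 0
g(10) = mex{0,2} = 1
g(11) = mex{0,1} = 2
g(12) = mex{1,2} = 0
g(13) = mex{0,2} = 1
So g(13) = 1.
For row B, compute g(0), g(1), … with moves {1, 3, 7}:
g(0) = mex{} = 0
g(1) = mex{0} = 1
g(2) = mex{1} = 0
g(3) = mex{0} = 1
g(4) = mex{1} = 0
g(5) = mex{0} = 1
g(6) = mex{1} = 0
g(7) = mex{0} = 1
g(8) = mex{1} = 0
g(9) = mex{0} = 1
So g(9) = 1.
Row C is a plain Nim row of size 6, so its Grundy value is 6.
Row D is a plain Nim row of size 5, so its Grundy value is 5.
By the Sprague-Grundy theorem, the Grundy value of a sum of independent games is the XOR of the component values.
Combined value = 1 ⊕ 1 ⊕ 6 ⊕ 5 = 3.

3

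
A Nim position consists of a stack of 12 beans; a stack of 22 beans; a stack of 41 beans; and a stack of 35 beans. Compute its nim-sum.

Compute the nim-sum pairwise:
12 ^ 22 = 26
26 ^ 41 = 51
51 ^ 35 = 16

16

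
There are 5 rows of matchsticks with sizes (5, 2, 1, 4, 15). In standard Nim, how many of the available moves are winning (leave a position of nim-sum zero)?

1

Compute the nim-sum pairwise:
5 XOR 2 = 7
7 XOR 1 = 6
6 XOR 4 = 2
2 XOR 15 = 13
The overall nim-sum is X = 13. A row of size p has a winning move iff p XOR X < p (reduce it to p XOR X).
  5: 5 XOR 13 = 8 ≥ 5 — no move.
  2: 2 XOR 13 = 15 ≥ 2 — no move.
  1: 1 XOR 13 = 12 ≥ 1 — no move.
  4: 4 XOR 13 = 9 ≥ 4 — no move.
  15: 15 XOR 13 = 2 < 15 — winning move (to 2).
That gives 1 winning move.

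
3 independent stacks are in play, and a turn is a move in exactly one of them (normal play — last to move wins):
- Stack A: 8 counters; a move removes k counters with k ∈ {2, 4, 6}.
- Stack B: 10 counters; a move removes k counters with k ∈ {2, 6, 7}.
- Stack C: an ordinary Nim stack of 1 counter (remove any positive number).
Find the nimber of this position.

2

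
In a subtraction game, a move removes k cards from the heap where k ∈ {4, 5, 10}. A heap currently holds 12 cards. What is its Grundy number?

Grundy values for subtraction set {4, 5, 10}:
g(0) = mex{} = 0
g(1) = mex{} = 0
g(2) = mex{} = 0
g(3) = mex{} = 0
g(4) = mex{0} = 1
g(5) = mex{0} = 1
g(6) = mex{0} = 1
g(7) = mex{0} = 1
g(8) = mex{0,1} = 2
g(9) = mex{1} = 0
g(10) = mex{0,1} = 2
g(11) = mex{0,1} = 2
g(12) = mex{0,1,2} = 3
So g(12) = 3.

3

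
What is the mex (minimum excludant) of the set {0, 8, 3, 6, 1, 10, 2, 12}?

The values 0, 1, 2, 3 are all present; 4 is the first non-negative integer missing from the set.

4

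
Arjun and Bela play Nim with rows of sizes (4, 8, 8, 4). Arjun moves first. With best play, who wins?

Bitwise XOR of the heap sizes:
  0100  (4)
  1000  (8)
  1000  (8)
  0100  (4)
  ----
  0000  (0)
The nim-sum is 0, so this is a P-position: the player to move is in a losing position under optimal play; Arjun is about to move from it and so loses — Bela wins.

Bela wins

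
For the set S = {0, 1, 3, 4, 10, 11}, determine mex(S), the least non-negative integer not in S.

2

The values 0, 1 are all present; 2 is the first non-negative integer missing from the set.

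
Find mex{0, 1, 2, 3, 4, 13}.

The values 0, 1, 2, 3, 4 are all present; 5 is the first non-negative integer missing from the set.

5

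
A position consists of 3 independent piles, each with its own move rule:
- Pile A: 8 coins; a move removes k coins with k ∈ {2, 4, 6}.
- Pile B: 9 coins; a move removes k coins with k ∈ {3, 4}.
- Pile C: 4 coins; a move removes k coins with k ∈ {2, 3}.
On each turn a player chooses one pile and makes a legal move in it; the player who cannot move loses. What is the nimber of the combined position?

2

Grundy values for pile A (subtraction set {2, 4, 6}):
k:     0  1  2  3  4  5  6  7  8
g(k):  0  0  1  1  2  2  3  3  0
So g(8) = 0.
For pile B, compute g(0), g(1), … with moves {3, 4}:
k:     0  1  2  3  4  5  6  7  8  9
g(k):  0  0  0  1  1  1  2  0  0  0
So g(9) = 0.
Build the Grundy sequence for pile C with g(k) = mex{g(k−s) : s ∈ {2, 3}, s ≤ k}:
g(0) = mex{} = 0
g(1) = mex{} = 0
g(2) = mex{0} = 1
g(3) = mex{0} = 1
g(4) = mex{0,1} = 2
So g(4) = 2.
By the Sprague-Grundy theorem, the Grundy value of a sum of independent games is the XOR of the component values.
Combined value = 0 XOR 0 XOR 2 = 2.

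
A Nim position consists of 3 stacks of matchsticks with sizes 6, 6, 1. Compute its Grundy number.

1

Compute the nim-sum pairwise:
6 ⊕ 6 = 0
0 ⊕ 1 = 1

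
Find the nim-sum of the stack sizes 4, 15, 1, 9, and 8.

11

In binary:
  0100  (4)
  1111  (15)
  0001  (1)
  1001  (9)
  1000  (8)
  ----
  1011  (11)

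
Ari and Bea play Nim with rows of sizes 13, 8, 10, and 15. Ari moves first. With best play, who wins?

Bea wins

Compute the nim-sum pairwise:
13 ⊕ 8 = 5
5 ⊕ 10 = 15
15 ⊕ 15 = 0
The nim-sum is 0, so this is a P-position: the player to move is in a losing position under optimal play; Ari is about to move from it and so loses — Bea wins.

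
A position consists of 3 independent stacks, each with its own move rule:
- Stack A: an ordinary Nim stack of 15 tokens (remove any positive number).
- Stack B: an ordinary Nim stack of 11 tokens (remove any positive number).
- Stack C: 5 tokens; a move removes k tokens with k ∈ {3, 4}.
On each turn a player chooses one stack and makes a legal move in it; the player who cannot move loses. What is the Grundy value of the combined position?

Stack A is a plain Nim stack of size 15, so its Grundy value is 15.
Stack B is a plain Nim stack of size 11, so its Grundy value is 11.
For stack C, compute g(0), g(1), … with moves {3, 4}:
g(0) = mex{} = 0
g(1) = mex{} = 0
g(2) = mex{} = 0
g(3) = mex{0} = 1
g(4) = mex{0} = 1
g(5) = mex{0} = 1
So g(5) = 1.
By the Sprague-Grundy theorem, the Grundy value of a sum of independent games is the XOR of the component values.
Combined value = 15 ⊕ 11 ⊕ 1 = 5.

5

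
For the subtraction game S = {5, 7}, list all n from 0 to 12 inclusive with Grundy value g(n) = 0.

0, 1, 2, 3, 4, 12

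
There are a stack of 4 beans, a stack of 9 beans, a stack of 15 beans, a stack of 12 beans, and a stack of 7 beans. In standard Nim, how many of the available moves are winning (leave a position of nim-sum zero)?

Nim-sum: 4 ⊕ 9 ⊕ 15 ⊕ 12 ⊕ 7 = 9.
The overall nim-sum is X = 9. A stack of size p has a winning move iff p XOR X < p (reduce it to p XOR X).
  4: 4 XOR 9 = 13 ≥ 4 — no move.
  9: 9 XOR 9 = 0 < 9 — winning move (to 0).
  15: 15 XOR 9 = 6 < 15 — winning move (to 6).
  12: 12 XOR 9 = 5 < 12 — winning move (to 5).
  7: 7 XOR 9 = 14 ≥ 7 — no move.
That gives 3 winning moves.

3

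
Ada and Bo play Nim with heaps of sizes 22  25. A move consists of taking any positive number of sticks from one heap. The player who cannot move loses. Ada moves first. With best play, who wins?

Compute the nim-sum pairwise:
22 ⊕ 25 = 15
The nim-sum is 15 ≠ 0, so this is an N-position: the player to move can win; Ada has a winning move.

Ada wins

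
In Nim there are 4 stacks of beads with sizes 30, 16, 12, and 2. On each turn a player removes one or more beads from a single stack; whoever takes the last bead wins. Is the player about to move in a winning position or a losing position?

Losing position

Bitwise XOR of the heap sizes:
  11110  (30)
  10000  (16)
  01100  (12)
  00010  (2)
  -----
  00000  (0)
The nim-sum is 0, so this is a P-position: the player to move is in a losing position under optimal play.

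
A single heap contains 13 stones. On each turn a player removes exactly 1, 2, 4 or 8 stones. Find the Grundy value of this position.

Compute g(0), g(1), … for moves {1, 2, 4, 8}:
k:     0  1  2  3  4  5  6  7  8  9 10 11 12 13
g(k):  0  1  2  0  1  2  0  1  2  0  1  2  0  1
So g(13) = 1.

1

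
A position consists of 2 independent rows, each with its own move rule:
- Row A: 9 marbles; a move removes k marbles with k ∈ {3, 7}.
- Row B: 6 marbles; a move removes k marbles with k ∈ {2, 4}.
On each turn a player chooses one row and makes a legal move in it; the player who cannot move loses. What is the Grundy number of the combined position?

For row A, compute g(0), g(1), … with moves {3, 7}:
g(0) = mex{} = 0
g(1) = mex{} = 0
g(2) = mex{} = 0
g(3) = mex{0} = 1
g(4) = mex{0} = 1
g(5) = mex{0} = 1
g(6) = mex{1} = 0
g(7) = mex{0,1} = 2
g(8) = mex{0,1} = 2
g(9) = mex{0} = 1
So g(9) = 1.
For row B, compute g(0), g(1), … with moves {2, 4}:
g(0) = mex{} = 0
g(1) = mex{} = 0
g(2) = mex{0} = 1
g(3) = mex{0} = 1
g(4) = mex{0,1} = 2
g(5) = mex{0,1} = 2
g(6) = mex{1,2} = 0
So g(6) = 0.
By the Sprague-Grundy theorem, the Grundy value of a sum of independent games is the XOR of the component values.
Combined value = 1 XOR 0 = 1.

1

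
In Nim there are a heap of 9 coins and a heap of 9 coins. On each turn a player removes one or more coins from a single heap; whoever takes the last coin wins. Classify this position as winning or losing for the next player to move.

Losing position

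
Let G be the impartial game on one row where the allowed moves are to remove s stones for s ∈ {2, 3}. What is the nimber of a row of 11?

0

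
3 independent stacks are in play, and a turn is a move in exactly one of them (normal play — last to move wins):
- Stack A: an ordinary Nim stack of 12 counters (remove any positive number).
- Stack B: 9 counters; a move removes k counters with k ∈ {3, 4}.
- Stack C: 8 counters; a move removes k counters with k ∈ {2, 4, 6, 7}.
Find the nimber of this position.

Stack A is a plain Nim stack of size 12, so its Grundy value is 12.
Build the Grundy sequence for stack B with g(k) = mex{g(k−s) : s ∈ {3, 4}, s ≤ k}:
g(0) = mex{} = 0
g(1) = mex{} = 0
g(2) = mex{} = 0
g(3) = mex{0} = 1
g(4) = mex{0} = 1
g(5) = mex{0} = 1
g(6) = mex{0,1} = 2
g(7) = mex{1} = 0
g(8) = mex{1} = 0
g(9) = mex{1,2} = 0
So g(9) = 0.
Build the Grundy sequence for stack C with g(k) = mex{g(k−s) : s ∈ {2, 4, 6, 7}, s ≤ k}:
k:     0  1  2  3  4  5  6  7  8
g(k):  0  0  1  1  2  2  3  3  4
So g(8) = 4.
The value of a disjunctive sum is the nim-sum of the parts.
Combined value = 12 ⊕ 0 ⊕ 4 = 8.

8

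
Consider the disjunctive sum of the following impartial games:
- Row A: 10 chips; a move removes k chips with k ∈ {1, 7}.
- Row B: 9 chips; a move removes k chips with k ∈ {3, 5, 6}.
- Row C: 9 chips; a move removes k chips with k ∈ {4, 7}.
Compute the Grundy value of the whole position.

2

Build the Grundy sequence for row A with g(k) = mex{g(k−s) : s ∈ {1, 7}, s ≤ k}:
k:     0  1  2  3  4  5  6  7  8  9 10
g(k):  0  1  0  1  0  1  0  1  0  1  0
So g(10) = 0.
Grundy values for row B (subtraction set {3, 5, 6}):
k:     0  1  2  3  4  5  6  7  8  9
g(k):  0  0  0  1  1  1  2  2  2  0
So g(9) = 0.
Grundy values for row C (subtraction set {4, 7}):
g(0) = mex{} = 0
g(1) = mex{} = 0
g(2) = mex{} = 0
g(3) = mex{} = 0
g(4) = mex{0} = 1
g(5) = mex{0} = 1
g(6) = mex{0} = 1
g(7) = mex{0} = 1
g(8) = mex{0,1} = 2
g(9) = mex{0,1} = 2
So g(9) = 2.
By the Sprague-Grundy theorem, the Grundy value of a sum of independent games is the XOR of the component values.
Combined value = 0 ⊕ 0 ⊕ 2 = 2.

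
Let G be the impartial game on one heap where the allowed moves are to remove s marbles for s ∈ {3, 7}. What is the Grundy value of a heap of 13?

Grundy values for subtraction set {3, 7}:
k:     0  1  2  3  4  5  6  7  8  9 10 11 12 13
g(k):  0  0  0  1  1  1  0  2  2  1  0  0  0  1
So g(13) = 1.

1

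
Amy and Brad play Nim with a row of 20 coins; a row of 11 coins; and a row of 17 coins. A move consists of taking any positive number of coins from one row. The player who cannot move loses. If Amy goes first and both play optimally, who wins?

Amy wins

In binary:
  10100  (20)
  01011  (11)
  10001  (17)
  -----
  01110  (14)
The nim-sum is 14 ≠ 0, so this is an N-position: the player to move can win; Amy has a winning move.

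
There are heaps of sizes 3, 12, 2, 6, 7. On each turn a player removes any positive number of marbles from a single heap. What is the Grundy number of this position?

Write each in binary and XOR column by column:
  0011  (3)
  1100  (12)
  0010  (2)
  0110  (6)
  0111  (7)
  ----
  1100  (12)

12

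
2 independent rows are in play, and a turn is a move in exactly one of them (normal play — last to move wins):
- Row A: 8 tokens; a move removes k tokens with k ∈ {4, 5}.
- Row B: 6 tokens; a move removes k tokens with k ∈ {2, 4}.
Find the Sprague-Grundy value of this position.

For row A, compute g(0), g(1), … with moves {4, 5}:
g(0) = mex{} = 0
g(1) = mex{} = 0
g(2) = mex{} = 0
g(3) = mex{} = 0
g(4) = mex{0} = 1
g(5) = mex{0} = 1
g(6) = mex{0} = 1
g(7) = mex{0} = 1
g(8) = mex{0,1} = 2
So g(8) = 2.
Grundy values for row B (subtraction set {2, 4}):
k:     0  1  2  3  4  5  6
g(k):  0  0  1  1  2  2  0
So g(6) = 0.
By the Sprague-Grundy theorem, the Grundy value of a sum of independent games is the XOR of the component values.
Combined value = 2 XOR 0 = 2.

2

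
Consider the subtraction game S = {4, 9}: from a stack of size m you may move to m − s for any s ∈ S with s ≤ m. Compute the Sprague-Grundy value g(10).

Build the Grundy sequence with g(k) = mex{g(k−s) : s ∈ {4, 9}, s ≤ k}:
k:     0  1  2  3  4  5  6  7  8  9 10
g(k):  0  0  0  0  1  1  1  1  0  2  2
So g(10) = 2.

2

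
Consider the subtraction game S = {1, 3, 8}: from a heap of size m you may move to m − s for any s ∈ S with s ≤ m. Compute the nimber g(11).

0

Compute g(0), g(1), … for moves {1, 3, 8}:
k:     0  1  2  3  4  5  6  7  8  9 10 11
g(k):  0  1  0  1  0  1  0  1  2  3  2  0
So g(11) = 0.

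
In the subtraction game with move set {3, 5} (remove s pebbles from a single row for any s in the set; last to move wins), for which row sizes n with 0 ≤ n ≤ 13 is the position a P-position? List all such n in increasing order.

Build the Grundy sequence with g(k) = mex{g(k−s) : s ∈ {3, 5}, s ≤ k}:
k:     0  1  2  3  4  5  6  7  8  9 10 11 12 13
g(k):  0  0  0  1  1  1  2  2  0  0  0  1  1  1
The P-positions (g = 0) in 0..13 are 0, 1, 2, 8, 9, 10.

0, 1, 2, 8, 9, 10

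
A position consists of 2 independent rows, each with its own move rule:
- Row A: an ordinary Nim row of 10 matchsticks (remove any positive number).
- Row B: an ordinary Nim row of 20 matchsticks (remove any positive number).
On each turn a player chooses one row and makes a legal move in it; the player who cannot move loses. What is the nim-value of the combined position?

Row A is a plain Nim row of size 10, so its Grundy value is 10.
Row B is a plain Nim row of size 20, so its Grundy value is 20.
The value of a disjunctive sum is the nim-sum of the parts.
Combined value = 10 XOR 20 = 30.

30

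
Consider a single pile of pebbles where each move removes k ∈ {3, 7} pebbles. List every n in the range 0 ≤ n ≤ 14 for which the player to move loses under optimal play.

Build the Grundy sequence with g(k) = mex{g(k−s) : s ∈ {3, 7}, s ≤ k}:
g(0) = mex{} = 0
g(1) = mex{} = 0
g(2) = mex{} = 0
g(3) = mex{0} = 1
g(4) = mex{0} = 1
g(5) = mex{0} = 1
g(6) = mex{1} = 0
g(7) = mex{0,1} = 2
g(8) = mex{0,1} = 2
g(9) = mex{0} = 1
g(10) = mex{1,2} = 0
g(11) = mex{1,2} = 0
g(12) = mex{1} = 0
g(13) = mex{0} = 1
g(14) = mex{0,2} = 1
The P-positions (g = 0) in 0..14 are 0, 1, 2, 6, 10, 11, 12.

0, 1, 2, 6, 10, 11, 12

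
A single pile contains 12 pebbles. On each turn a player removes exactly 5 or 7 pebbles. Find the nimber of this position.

0

Grundy values for subtraction set {5, 7}:
k:     0  1  2  3  4  5  6  7  8  9 10 11 12
g(k):  0  0  0  0  0  1  1  1  1  1  2  2  0
So g(12) = 0.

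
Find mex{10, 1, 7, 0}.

The values 0, 1 are all present; 2 is the first non-negative integer missing from the set.

2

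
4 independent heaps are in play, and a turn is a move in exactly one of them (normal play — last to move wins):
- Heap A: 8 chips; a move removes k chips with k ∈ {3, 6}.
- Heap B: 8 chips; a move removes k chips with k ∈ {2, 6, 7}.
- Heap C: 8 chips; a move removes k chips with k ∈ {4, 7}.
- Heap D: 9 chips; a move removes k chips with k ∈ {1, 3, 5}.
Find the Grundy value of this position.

3

For heap A, compute g(0), g(1), … with moves {3, 6}:
k:     0  1  2  3  4  5  6  7  8
g(k):  0  0  0  1  1  1  2  2  2
So g(8) = 2.
Build the Grundy sequence for heap B with g(k) = mex{g(k−s) : s ∈ {2, 6, 7}, s ≤ k}:
g(0) = mex{} = 0
g(1) = mex{} = 0
g(2) = mex{0} = 1
g(3) = mex{0} = 1
g(4) = mex{1} = 0
g(5) = mex{1} = 0
g(6) = mex{0} = 1
g(7) = mex{0} = 1
g(8) = mex{0,1} = 2
So g(8) = 2.
For heap C, compute g(0), g(1), … with moves {4, 7}:
g(0) = mex{} = 0
g(1) = mex{} = 0
g(2) = mex{} = 0
g(3) = mex{} = 0
g(4) = mex{0} = 1
g(5) = mex{0} = 1
g(6) = mex{0} = 1
g(7) = mex{0} = 1
g(8) = mex{0,1} = 2
So g(8) = 2.
Build the Grundy sequence for heap D with g(k) = mex{g(k−s) : s ∈ {1, 3, 5}, s ≤ k}:
g(0) = mex{} = 0
g(1) = mex{0} = 1
g(2) = mex{1} = 0
g(3) = mex{0} = 1
g(4) = mex{1} = 0
g(5) = mex{0} = 1
g(6) = mex{1} = 0
g(7) = mex{0} = 1
g(8) = mex{1} = 0
g(9) = mex{0} = 1
So g(9) = 1.
By the Sprague-Grundy theorem, the Grundy value of a sum of independent games is the XOR of the component values.
Combined value = 2 XOR 2 XOR 2 XOR 1 = 3.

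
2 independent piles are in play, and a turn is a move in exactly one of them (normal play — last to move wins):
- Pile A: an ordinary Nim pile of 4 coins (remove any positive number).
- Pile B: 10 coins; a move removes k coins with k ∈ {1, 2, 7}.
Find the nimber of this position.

Pile A is a plain Nim pile of size 4, so its Grundy value is 4.
Grundy values for pile B (subtraction set {1, 2, 7}):
k:     0  1  2  3  4  5  6  7  8  9 10
g(k):  0  1  2  0  1  2  0  1  2  0  1
So g(10) = 1.
By the Sprague-Grundy theorem, the Grundy value of a sum of independent games is the XOR of the component values.
Combined value = 4 ⊕ 1 = 5.

5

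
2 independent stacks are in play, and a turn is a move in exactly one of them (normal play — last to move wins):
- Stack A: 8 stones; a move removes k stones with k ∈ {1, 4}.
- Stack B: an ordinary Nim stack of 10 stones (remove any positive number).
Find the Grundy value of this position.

11

Build the Grundy sequence for stack A with g(k) = mex{g(k−s) : s ∈ {1, 4}, s ≤ k}:
k:     0  1  2  3  4  5  6  7  8
g(k):  0  1  0  1  2  0  1  0  1
So g(8) = 1.
Stack B is a plain Nim stack of size 10, so its Grundy value is 10.
The value of a disjunctive sum is the nim-sum of the parts.
Combined value = 1 XOR 10 = 11.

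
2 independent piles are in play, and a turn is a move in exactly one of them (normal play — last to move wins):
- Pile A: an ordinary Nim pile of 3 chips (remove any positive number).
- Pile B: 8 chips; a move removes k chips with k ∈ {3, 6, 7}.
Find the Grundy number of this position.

1

Pile A is a plain Nim pile of size 3, so its Grundy value is 3.
For pile B, compute g(0), g(1), … with moves {3, 6, 7}:
g(0) = mex{} = 0
g(1) = mex{} = 0
g(2) = mex{} = 0
g(3) = mex{0} = 1
g(4) = mex{0} = 1
g(5) = mex{0} = 1
g(6) = mex{0,1} = 2
g(7) = mex{0,1} = 2
g(8) = mex{0,1} = 2
So g(8) = 2.
The value of a disjunctive sum is the nim-sum of the parts.
Combined value = 3 XOR 2 = 1.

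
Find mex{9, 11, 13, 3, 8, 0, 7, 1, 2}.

4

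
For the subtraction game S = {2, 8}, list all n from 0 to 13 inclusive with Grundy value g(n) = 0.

0, 1, 4, 5, 10, 11

Build the Grundy sequence with g(k) = mex{g(k−s) : s ∈ {2, 8}, s ≤ k}:
k:     0  1  2  3  4  5  6  7  8  9 10 11 12 13
g(k):  0  0  1  1  0  0  1  1  2  2  0  0  1  1
The P-positions (g = 0) in 0..13 are 0, 1, 4, 5, 10, 11.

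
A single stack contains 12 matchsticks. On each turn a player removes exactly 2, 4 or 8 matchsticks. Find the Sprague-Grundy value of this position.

0

Build the Grundy sequence with g(k) = mex{g(k−s) : s ∈ {2, 4, 8}, s ≤ k}:
g(0) = mex{} = 0
g(1) = mex{} = 0
g(2) = mex{0} = 1
g(3) = mex{0} = 1
g(4) = mex{0,1} = 2
g(5) = mex{0,1} = 2
g(6) = mex{1,2} = 0
g(7) = mex{1,2} = 0
g(8) = mex{0,2} = 1
g(9) = mex{0,2} = 1
g(10) = mex{0,1} = 2
g(11) = mex{0,1} = 2
g(12) = mex{1,2} = 0
So g(12) = 0.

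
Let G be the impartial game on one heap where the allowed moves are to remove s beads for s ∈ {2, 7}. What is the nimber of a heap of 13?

Grundy values for subtraction set {2, 7}:
g(0) = mex{} = 0
g(1) = mex{} = 0
g(2) = mex{0} = 1
g(3) = mex{0} = 1
g(4) = mex{1} = 0
g(5) = mex{1} = 0
g(6) = mex{0} = 1
g(7) = mex{0} = 1
g(8) = mex{0,1} = 2
g(9) = mex{1} = 0
g(10) = mex{1,2} = 0
g(11) = mex{0} = 1
g(12) = mex{0} = 1
g(13) = mex{1} = 0
So g(13) = 0.

0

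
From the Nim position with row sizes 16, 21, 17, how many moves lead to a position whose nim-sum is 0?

3

Nim-sum: 16 XOR 21 XOR 17 = 20.
The overall nim-sum is X = 20. A row of size p has a winning move iff p XOR X < p (reduce it to p XOR X).
  16: 16 XOR 20 = 4 < 16 — winning move (to 4).
  21: 21 XOR 20 = 1 < 21 — winning move (to 1).
  17: 17 XOR 20 = 5 < 17 — winning move (to 5).
That gives 3 winning moves.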